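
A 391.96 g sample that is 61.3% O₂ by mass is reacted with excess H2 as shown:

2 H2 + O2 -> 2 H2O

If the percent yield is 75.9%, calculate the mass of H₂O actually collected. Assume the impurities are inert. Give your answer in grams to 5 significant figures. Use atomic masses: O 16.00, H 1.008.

Pure O2 available = 391.96 g × 0.613 = 240.271 g.
M(O2) = 2(16.00) = 32.00 g/mol.
M(H2O) = 2(1.008) + 16.00 = 18.016 g/mol.
n(O2) = 240.271 g / 32.00 g/mol = 7.50848 mol.
From the equation the O2:H2O mole ratio is 1:2, so n(H2O) = 7.50848 × 2/1 = 15.0170 mol.
Mass of H2O = 15.0170 mol × 18.016 g/mol = 270.546 g.
Actual mass collected = 270.546 g × 0.759 = 205.344 g.

205.34 g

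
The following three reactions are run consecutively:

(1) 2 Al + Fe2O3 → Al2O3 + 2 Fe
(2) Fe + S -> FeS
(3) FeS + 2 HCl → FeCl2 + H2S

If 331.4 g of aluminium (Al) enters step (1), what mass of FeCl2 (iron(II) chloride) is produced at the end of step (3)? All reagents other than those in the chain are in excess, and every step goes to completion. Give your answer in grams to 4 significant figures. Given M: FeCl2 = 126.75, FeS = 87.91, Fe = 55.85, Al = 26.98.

n(Al) = 331.4 / 26.98 = 12.283 mol.
Reaction (1): Al→Fe ratio 2:2 ⇒ n(Fe) = 12.283 mol.
Reaction (2): Fe→FeS ratio 1:1 ⇒ n(FeS) = 12.283 mol.
Reaction (3): FeS→FeCl2 ratio 1:1 ⇒ n(FeCl2) = 12.283 mol.
Mass of FeCl2 = 12.283 × 126.75 = 1556.9 g.

1557 g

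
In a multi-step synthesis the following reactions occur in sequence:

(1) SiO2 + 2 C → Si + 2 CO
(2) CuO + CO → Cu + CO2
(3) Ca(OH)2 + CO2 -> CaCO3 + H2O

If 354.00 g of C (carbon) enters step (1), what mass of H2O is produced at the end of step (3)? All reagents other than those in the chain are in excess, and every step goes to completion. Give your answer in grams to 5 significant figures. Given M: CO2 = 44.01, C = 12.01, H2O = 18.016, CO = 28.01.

531.03 g

n(C) = 354.00 / 12.01 = 29.4754 mol.
Reaction (1): C→CO ratio 2:2 ⇒ n(CO) = 29.4754 mol.
Reaction (2): CO→CO2 ratio 1:1 ⇒ n(CO2) = 29.4754 mol.
Reaction (3): CO2→H2O ratio 1:1 ⇒ n(H2O) = 29.4754 mol.
Mass of H2O = 29.4754 × 18.016 = 531.029 g.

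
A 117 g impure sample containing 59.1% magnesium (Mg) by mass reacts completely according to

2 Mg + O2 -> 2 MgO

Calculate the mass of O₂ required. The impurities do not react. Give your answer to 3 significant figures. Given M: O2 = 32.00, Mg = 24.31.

Mass of pure Mg = 117 g × 0.591 = 69.15 g.
n(Mg) = 69.15 g / 24.31 g/mol = 2.844 mol.
From the equation the Mg:O2 mole ratio is 2:1, so n(O2) = 2.844 × 1/2 = 1.422 mol.
Mass of O2 = 1.422 mol × 32.00 g/mol = 45.51 g.

45.5 g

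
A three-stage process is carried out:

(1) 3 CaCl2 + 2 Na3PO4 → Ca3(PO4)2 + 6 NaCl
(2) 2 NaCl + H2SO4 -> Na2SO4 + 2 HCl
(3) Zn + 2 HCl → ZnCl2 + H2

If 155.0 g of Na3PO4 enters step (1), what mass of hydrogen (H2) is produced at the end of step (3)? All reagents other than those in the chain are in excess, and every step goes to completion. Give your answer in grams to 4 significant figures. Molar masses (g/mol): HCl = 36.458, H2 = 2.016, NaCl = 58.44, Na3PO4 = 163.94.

n(Na3PO4) = 155.0 / 163.94 = 0.94547 mol.
Reaction (1): Na3PO4→NaCl ratio 2:6 ⇒ n(NaCl) = 2.8364 mol.
Reaction (2): NaCl→HCl ratio 2:2 ⇒ n(HCl) = 2.8364 mol.
Reaction (3): HCl→H2 ratio 2:1 ⇒ n(H2) = 1.4182 mol.
Mass of H2 = 1.4182 × 2.016 = 2.8591 g.

2.859 g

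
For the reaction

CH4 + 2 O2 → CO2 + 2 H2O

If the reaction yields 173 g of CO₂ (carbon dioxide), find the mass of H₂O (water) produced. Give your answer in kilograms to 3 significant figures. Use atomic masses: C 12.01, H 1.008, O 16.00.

0.142 kg

M(CO2) = 12.01 + 2(16.00) = 44.01 g/mol.
M(H2O) = 2(1.008) + 16.00 = 18.016 g/mol.
n(CO2) = 173.0 g / 44.01 g/mol = 3.931 mol.
From the equation the CO2:H2O mole ratio is 1:2, so n(H2O) = 3.931 × 2/1 = 7.862 mol.
Mass of H2O = 7.862 mol × 18.016 g/mol = 141.6 g.
Converting to kg: 141.6 g = 0.142 kg.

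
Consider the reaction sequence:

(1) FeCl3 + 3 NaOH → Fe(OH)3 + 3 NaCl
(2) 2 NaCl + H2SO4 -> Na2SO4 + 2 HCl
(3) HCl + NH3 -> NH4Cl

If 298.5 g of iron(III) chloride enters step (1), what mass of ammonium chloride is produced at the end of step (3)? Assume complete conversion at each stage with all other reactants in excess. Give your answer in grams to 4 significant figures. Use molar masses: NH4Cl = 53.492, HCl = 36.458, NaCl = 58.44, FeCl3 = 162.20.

295.3 g

n(FeCl3) = 298.5 / 162.20 = 1.8403 mol.
Reaction (1): FeCl3→NaCl ratio 1:3 ⇒ n(NaCl) = 5.5210 mol.
Reaction (2): NaCl→HCl ratio 2:2 ⇒ n(HCl) = 5.5210 mol.
Reaction (3): HCl→NH4Cl ratio 1:1 ⇒ n(NH4Cl) = 5.5210 mol.
Mass of NH4Cl = 5.5210 × 53.492 = 295.33 g.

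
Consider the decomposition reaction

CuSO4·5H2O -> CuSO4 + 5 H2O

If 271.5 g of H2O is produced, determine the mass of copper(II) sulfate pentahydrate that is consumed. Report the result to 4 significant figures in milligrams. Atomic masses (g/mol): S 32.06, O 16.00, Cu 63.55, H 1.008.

752600 mg

M(H2O) = 2(1.008) + 16.00 = 18.016 g/mol.
M(CuSO4·5H2O) = 63.55 + 32.06 + 9(16.00) + 10(1.008) = 249.69 g/mol.
n(H2O) = 271.50 g / 18.016 g/mol = 15.070 mol.
From the equation the H2O:CuSO4·5H2O mole ratio is 5:1, so n(CuSO4·5H2O) = 15.070 × 1/5 = 3.0140 mol.
Mass of CuSO4·5H2O = 3.0140 mol × 249.69 g/mol = 752.56 g.
Converting to mg: 752.56 g = 752600 mg.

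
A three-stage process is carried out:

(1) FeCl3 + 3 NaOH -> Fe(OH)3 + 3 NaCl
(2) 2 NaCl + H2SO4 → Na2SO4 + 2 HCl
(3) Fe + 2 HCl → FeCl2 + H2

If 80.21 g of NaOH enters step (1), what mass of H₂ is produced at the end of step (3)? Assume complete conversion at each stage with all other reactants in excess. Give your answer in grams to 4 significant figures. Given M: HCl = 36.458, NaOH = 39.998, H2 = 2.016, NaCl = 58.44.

2.021 g

n(NaOH) = 80.21 / 39.998 = 2.0054 mol.
Reaction (1): NaOH→NaCl ratio 3:3 ⇒ n(NaCl) = 2.0054 mol.
Reaction (2): NaCl→HCl ratio 2:2 ⇒ n(HCl) = 2.0054 mol.
Reaction (3): HCl→H2 ratio 2:1 ⇒ n(H2) = 1.0027 mol.
Mass of H2 = 1.0027 × 2.016 = 2.0214 g.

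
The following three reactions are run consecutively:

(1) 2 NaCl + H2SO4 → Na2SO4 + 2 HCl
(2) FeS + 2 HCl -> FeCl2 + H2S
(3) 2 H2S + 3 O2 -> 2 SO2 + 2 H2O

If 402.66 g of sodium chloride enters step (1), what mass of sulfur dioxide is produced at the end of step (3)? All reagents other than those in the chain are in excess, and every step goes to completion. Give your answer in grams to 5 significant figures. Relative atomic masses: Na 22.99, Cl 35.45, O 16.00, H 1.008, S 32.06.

M(NaCl) = 22.99 + 35.45 = 58.44 g/mol.
M(SO2) = 32.06 + 2(16.00) = 64.06 g/mol.
n(NaCl) = 402.66 / 58.44 = 6.89014 mol.
Reaction (1): NaCl→HCl ratio 2:2 ⇒ n(HCl) = 6.89014 mol.
Reaction (2): HCl→H2S ratio 2:1 ⇒ n(H2S) = 3.44507 mol.
Reaction (3): H2S→SO2 ratio 2:2 ⇒ n(SO2) = 3.44507 mol.
Mass of SO2 = 3.44507 × 64.06 = 220.691 g.

220.69 g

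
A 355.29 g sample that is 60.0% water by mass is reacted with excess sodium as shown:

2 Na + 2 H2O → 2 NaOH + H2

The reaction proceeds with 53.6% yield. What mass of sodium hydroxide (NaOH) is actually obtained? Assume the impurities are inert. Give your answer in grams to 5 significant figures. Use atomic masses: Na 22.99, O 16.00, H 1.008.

Pure H2O available = 355.29 g × 0.600 = 213.174 g.
M(H2O) = 2(1.008) + 16.00 = 18.016 g/mol.
M(NaOH) = 22.99 + 16.00 + 1.008 = 39.998 g/mol.
n(H2O) = 213.174 g / 18.016 g/mol = 11.8325 mol.
From the equation the H2O:NaOH mole ratio is 2:2, so n(NaOH) = 11.8325 × 2/2 = 11.8325 mol.
Mass of NaOH = 11.8325 mol × 39.998 g/mol = 473.276 g.
Actual mass collected = 473.276 g × 0.536 = 253.676 g.

253.68 g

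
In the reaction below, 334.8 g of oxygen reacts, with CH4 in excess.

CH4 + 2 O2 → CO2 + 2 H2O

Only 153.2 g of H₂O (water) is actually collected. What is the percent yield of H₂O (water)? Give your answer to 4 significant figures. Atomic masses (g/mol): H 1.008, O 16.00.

81.28 %

M(O2) = 2(16.00) = 32.00 g/mol.
M(H2O) = 2(1.008) + 16.00 = 18.016 g/mol.
n(O2) = 334.80 g / 32.00 g/mol = 10.463 mol.
From the equation the O2:H2O mole ratio is 2:2, so n(H2O) = 10.463 × 2/2 = 10.463 mol.
Mass of H2O = 10.463 mol × 18.016 g/mol = 188.49 g.
This is the theoretical yield. Percent yield = 153.2 g / 188.49 g × 100% = 81.276%.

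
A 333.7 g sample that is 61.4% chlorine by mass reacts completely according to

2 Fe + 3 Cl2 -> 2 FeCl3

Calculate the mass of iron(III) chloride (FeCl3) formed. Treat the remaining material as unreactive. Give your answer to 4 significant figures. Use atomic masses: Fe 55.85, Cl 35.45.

312.5 g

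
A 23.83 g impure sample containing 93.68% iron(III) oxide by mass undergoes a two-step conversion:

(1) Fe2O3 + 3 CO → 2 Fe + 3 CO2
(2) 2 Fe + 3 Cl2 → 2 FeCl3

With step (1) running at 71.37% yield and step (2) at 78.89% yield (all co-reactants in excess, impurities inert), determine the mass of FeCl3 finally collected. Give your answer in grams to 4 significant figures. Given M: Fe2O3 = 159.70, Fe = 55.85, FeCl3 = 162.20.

25.53 g

Pure Fe2O3 = 23.83 × 0.9368 = 22.324 g.
n(Fe2O3) = 22.324 / 159.70 = 0.13979 mol.
Step 1 (Fe2O3:Fe = 1:2): theoretical n(Fe) = 0.27957 mol; at 71.37% yield, n(Fe) = 0.19953 mol.
Step 2 (Fe:FeCl3 = 2:2): theoretical n(FeCl3) = 0.19953 mol, so theoretical mass = 0.19953 × 162.20 = 32.364 g.
At 78.89% yield, actual mass of FeCl3 = 32.364 × 0.7889 = 25.532 g.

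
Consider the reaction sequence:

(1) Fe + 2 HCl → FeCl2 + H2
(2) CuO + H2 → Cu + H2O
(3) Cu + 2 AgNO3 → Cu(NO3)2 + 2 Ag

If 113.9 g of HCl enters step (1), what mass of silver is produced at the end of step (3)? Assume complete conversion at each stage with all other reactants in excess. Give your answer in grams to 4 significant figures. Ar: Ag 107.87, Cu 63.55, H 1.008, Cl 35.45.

337.0 g

M(HCl) = 1.008 + 35.45 = 36.458 g/mol.
M(Ag) = 107.87 g/mol.
n(HCl) = 113.9 / 36.458 = 3.1241 mol.
Reaction (1): HCl→H2 ratio 2:1 ⇒ n(H2) = 1.5621 mol.
Reaction (2): H2→Cu ratio 1:1 ⇒ n(Cu) = 1.5621 mol.
Reaction (3): Cu→Ag ratio 1:2 ⇒ n(Ag) = 3.1241 mol.
Mass of Ag = 3.1241 × 107.87 = 337.00 g.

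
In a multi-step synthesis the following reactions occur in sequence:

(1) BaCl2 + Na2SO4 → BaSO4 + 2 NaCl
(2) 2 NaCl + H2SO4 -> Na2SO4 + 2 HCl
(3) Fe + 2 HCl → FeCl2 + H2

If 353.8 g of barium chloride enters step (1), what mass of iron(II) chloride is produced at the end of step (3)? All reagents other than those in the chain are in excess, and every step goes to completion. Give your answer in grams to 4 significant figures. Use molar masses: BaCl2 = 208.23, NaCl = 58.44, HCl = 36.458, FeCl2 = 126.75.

n(BaCl2) = 353.8 / 208.23 = 1.6991 mol.
Reaction (1): BaCl2→NaCl ratio 1:2 ⇒ n(NaCl) = 3.3982 mol.
Reaction (2): NaCl→HCl ratio 2:2 ⇒ n(HCl) = 3.3982 mol.
Reaction (3): HCl→FeCl2 ratio 2:1 ⇒ n(FeCl2) = 1.6991 mol.
Mass of FeCl2 = 1.6991 × 126.75 = 215.36 g.

215.4 g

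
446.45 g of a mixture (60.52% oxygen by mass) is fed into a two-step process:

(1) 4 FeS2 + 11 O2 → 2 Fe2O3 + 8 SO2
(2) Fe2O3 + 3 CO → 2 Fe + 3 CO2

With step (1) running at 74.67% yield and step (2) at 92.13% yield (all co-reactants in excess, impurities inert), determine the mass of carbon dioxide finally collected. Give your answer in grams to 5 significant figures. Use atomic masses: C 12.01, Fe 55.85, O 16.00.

Pure O2 = 446.45 × 0.6052 = 270.192 g.
M(O2) = 2(16.00) = 32.00 g/mol.
M(CO2) = 12.01 + 2(16.00) = 44.01 g/mol.
n(O2) = 270.192 / 32.00 = 8.44349 mol.
Step 1 (O2:Fe2O3 = 11:2): theoretical n(Fe2O3) = 1.53518 mol; at 74.67% yield, n(Fe2O3) = 1.14632 mol.
Step 2 (Fe2O3:CO2 = 1:3): theoretical n(CO2) = 3.43895 mol, so theoretical mass = 3.43895 × 44.01 = 151.348 g.
At 92.13% yield, actual mass of CO2 = 151.348 × 0.9213 = 139.437 g.

139.44 g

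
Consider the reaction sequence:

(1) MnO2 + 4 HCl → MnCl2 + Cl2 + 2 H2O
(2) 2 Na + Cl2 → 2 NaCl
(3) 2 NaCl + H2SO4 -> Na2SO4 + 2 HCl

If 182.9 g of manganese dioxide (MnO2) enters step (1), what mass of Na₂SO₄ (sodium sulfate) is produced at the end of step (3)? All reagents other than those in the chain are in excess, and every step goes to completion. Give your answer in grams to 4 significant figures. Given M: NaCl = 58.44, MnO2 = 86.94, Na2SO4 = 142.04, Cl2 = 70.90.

298.8 g

n(MnO2) = 182.9 / 86.94 = 2.1037 mol.
Reaction (1): MnO2→Cl2 ratio 1:1 ⇒ n(Cl2) = 2.1037 mol.
Reaction (2): Cl2→NaCl ratio 1:2 ⇒ n(NaCl) = 4.2075 mol.
Reaction (3): NaCl→Na2SO4 ratio 2:1 ⇒ n(Na2SO4) = 2.1037 mol.
Mass of Na2SO4 = 2.1037 × 142.04 = 298.82 g.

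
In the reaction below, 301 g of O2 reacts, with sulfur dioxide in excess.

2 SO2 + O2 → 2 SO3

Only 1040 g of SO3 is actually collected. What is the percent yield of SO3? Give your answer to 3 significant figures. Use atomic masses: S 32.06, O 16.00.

M(O2) = 2(16.00) = 32.00 g/mol.
M(SO3) = 32.06 + 3(16.00) = 80.06 g/mol.
n(O2) = 301.0 g / 32.00 g/mol = 9.406 mol.
From the equation the O2:SO3 mole ratio is 1:2, so n(SO3) = 9.406 × 2/1 = 18.81 mol.
Mass of SO3 = 18.81 mol × 80.06 g/mol = 1506 g.
This is the theoretical yield. Percent yield = 1040 g / 1506 g × 100% = 69.05%.

69.1 %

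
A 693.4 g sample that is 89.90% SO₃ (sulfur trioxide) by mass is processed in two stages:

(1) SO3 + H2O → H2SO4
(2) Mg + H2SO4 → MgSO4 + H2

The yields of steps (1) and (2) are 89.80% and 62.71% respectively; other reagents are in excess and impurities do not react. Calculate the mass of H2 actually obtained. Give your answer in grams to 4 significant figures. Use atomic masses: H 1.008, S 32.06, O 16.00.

8.840 g

Pure SO3 = 693.4 × 0.8990 = 623.37 g.
M(SO3) = 32.06 + 3(16.00) = 80.06 g/mol.
M(H2) = 2(1.008) = 2.016 g/mol.
n(SO3) = 623.37 / 80.06 = 7.7862 mol.
Step 1 (SO3:H2SO4 = 1:1): theoretical n(H2SO4) = 7.7862 mol; at 89.80% yield, n(H2SO4) = 6.9920 mol.
Step 2 (H2SO4:H2 = 1:1): theoretical n(H2) = 6.9920 mol, so theoretical mass = 6.9920 × 2.016 = 14.096 g.
At 62.71% yield, actual mass of H2 = 14.096 × 0.6271 = 8.8396 g.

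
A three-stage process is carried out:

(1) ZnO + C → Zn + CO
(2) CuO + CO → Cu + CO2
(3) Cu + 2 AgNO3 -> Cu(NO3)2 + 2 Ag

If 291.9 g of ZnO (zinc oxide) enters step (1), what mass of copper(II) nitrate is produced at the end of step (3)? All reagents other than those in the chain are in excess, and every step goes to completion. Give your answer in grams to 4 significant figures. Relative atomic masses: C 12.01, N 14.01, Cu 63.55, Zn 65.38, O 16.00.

672.8 g

M(ZnO) = 65.38 + 16.00 = 81.38 g/mol.
M(Cu(NO3)2) = 63.55 + 2(14.01) + 6(16.00) = 187.57 g/mol.
n(ZnO) = 291.9 / 81.38 = 3.5869 mol.
Reaction (1): ZnO→CO ratio 1:1 ⇒ n(CO) = 3.5869 mol.
Reaction (2): CO→Cu ratio 1:1 ⇒ n(Cu) = 3.5869 mol.
Reaction (3): Cu→Cu(NO3)2 ratio 1:1 ⇒ n(Cu(NO3)2) = 3.5869 mol.
Mass of Cu(NO3)2 = 3.5869 × 187.57 = 672.79 g.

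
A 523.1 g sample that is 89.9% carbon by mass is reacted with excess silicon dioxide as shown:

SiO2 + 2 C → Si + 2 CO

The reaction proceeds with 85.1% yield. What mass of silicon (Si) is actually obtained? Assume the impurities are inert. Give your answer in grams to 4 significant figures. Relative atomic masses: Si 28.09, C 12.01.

Pure C available = 523.1 g × 0.899 = 470.27 g.
M(C) = 12.01 g/mol.
M(Si) = 28.09 g/mol.
n(C) = 470.27 g / 12.01 g/mol = 39.156 mol.
From the equation the C:Si mole ratio is 2:1, so n(Si) = 39.156 × 1/2 = 19.578 mol.
Mass of Si = 19.578 mol × 28.09 g/mol = 549.95 g.
Actual mass collected = 549.95 g × 0.851 = 468.01 g.

468.0 g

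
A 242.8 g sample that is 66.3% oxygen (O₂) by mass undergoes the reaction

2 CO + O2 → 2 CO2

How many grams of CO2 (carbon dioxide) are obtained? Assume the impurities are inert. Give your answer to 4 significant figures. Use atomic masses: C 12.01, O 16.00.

Mass of pure O2 = 242.8 g × 0.663 = 160.98 g.
M(O2) = 2(16.00) = 32.00 g/mol.
M(CO2) = 12.01 + 2(16.00) = 44.01 g/mol.
n(O2) = 160.98 g / 32.00 g/mol = 5.0305 mol.
From the equation the O2:CO2 mole ratio is 1:2, so n(CO2) = 5.0305 × 2/1 = 10.061 mol.
Mass of CO2 = 10.061 mol × 44.01 g/mol = 442.79 g.

442.8 g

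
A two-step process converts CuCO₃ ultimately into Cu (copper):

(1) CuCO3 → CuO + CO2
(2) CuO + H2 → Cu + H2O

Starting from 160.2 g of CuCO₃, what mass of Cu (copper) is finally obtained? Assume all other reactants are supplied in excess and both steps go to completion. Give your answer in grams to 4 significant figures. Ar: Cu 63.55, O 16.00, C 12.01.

82.39 g

M(CuCO3) = 63.55 + 12.01 + 3(16.00) = 123.56 g/mol.
M(Cu) = 63.55 g/mol.
n(CuCO3) = 160.20 / 123.56 = 1.2965 mol.
Step 1 gives a 1:1 ratio of CuCO3 to CuO, so n(CuO) = 1.2965 mol.
In step 2 the CuO:Cu ratio is 1:1, so n(Cu) = 1.2965 mol.
Mass of Cu = 1.2965 × 63.55 = 82.395 g.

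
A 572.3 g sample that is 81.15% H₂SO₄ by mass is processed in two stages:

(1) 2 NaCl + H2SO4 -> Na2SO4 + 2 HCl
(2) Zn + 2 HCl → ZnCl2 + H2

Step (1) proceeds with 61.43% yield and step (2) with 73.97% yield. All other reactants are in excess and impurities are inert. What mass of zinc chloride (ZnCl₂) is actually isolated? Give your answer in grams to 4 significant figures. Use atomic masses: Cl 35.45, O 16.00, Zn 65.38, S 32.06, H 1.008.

293.2 g

Pure H2SO4 = 572.3 × 0.8115 = 464.42 g.
M(H2SO4) = 2(1.008) + 32.06 + 4(16.00) = 98.076 g/mol.
M(ZnCl2) = 65.38 + 2(35.45) = 136.28 g/mol.
n(H2SO4) = 464.42 / 98.076 = 4.7353 mol.
Step 1 (H2SO4:HCl = 1:2): theoretical n(HCl) = 9.4706 mol; at 61.43% yield, n(HCl) = 5.8178 mol.
Step 2 (HCl:ZnCl2 = 2:1): theoretical n(ZnCl2) = 2.9089 mol, so theoretical mass = 2.9089 × 136.28 = 396.43 g.
At 73.97% yield, actual mass of ZnCl2 = 396.43 × 0.7397 = 293.24 g.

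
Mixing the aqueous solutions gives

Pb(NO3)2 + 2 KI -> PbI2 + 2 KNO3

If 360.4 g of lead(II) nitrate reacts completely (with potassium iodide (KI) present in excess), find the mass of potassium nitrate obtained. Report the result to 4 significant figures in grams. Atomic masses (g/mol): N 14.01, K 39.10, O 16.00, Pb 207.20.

220.0 g

M(Pb(NO3)2) = 207.20 + 2(14.01) + 6(16.00) = 331.22 g/mol.
M(KNO3) = 39.10 + 14.01 + 3(16.00) = 101.11 g/mol.
n(Pb(NO3)2) = 360.40 g / 331.22 g/mol = 1.0881 mol.
From the equation the Pb(NO3)2:KNO3 mole ratio is 1:2, so n(KNO3) = 1.0881 × 2/1 = 2.1762 mol.
Mass of KNO3 = 2.1762 mol × 101.11 g/mol = 220.04 g.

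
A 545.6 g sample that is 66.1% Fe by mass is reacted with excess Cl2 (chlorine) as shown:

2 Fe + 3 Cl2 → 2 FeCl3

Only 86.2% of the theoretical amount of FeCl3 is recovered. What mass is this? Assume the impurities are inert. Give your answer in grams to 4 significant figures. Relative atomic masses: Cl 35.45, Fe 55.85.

Pure Fe available = 545.6 g × 0.661 = 360.64 g.
M(Fe) = 55.85 g/mol.
M(FeCl3) = 55.85 + 3(35.45) = 162.20 g/mol.
n(Fe) = 360.64 g / 55.85 g/mol = 6.4573 mol.
From the equation the Fe:FeCl3 mole ratio is 2:2, so n(FeCl3) = 6.4573 × 2/2 = 6.4573 mol.
Mass of FeCl3 = 6.4573 mol × 162.20 g/mol = 1047.4 g.
Actual mass collected = 1047.4 g × 0.862 = 902.84 g.

902.8 g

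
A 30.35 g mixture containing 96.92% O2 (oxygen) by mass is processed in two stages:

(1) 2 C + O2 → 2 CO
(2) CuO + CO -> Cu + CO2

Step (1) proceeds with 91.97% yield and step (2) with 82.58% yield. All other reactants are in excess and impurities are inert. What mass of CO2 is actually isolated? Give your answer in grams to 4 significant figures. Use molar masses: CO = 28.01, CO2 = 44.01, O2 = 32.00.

61.45 g

Pure O2 = 30.35 × 0.9692 = 29.415 g.
n(O2) = 29.415 / 32.00 = 0.91923 mol.
Step 1 (O2:CO = 1:2): theoretical n(CO) = 1.8385 mol; at 91.97% yield, n(CO) = 1.6908 mol.
Step 2 (CO:CO2 = 1:1): theoretical n(CO2) = 1.6908 mol, so theoretical mass = 1.6908 × 44.01 = 74.413 g.
At 82.58% yield, actual mass of CO2 = 74.413 × 0.8258 = 61.450 g.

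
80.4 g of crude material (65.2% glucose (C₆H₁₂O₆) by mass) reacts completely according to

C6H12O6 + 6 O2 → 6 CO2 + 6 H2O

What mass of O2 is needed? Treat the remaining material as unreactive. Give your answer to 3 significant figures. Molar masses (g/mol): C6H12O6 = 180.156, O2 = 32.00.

Mass of pure C6H12O6 = 80.4 g × 0.652 = 52.42 g.
n(C6H12O6) = 52.42 g / 180.156 g/mol = 0.2910 mol.
From the equation the C6H12O6:O2 mole ratio is 1:6, so n(O2) = 0.2910 × 6/1 = 1.746 mol.
Mass of O2 = 1.746 mol × 32.00 g/mol = 55.87 g.

55.9 g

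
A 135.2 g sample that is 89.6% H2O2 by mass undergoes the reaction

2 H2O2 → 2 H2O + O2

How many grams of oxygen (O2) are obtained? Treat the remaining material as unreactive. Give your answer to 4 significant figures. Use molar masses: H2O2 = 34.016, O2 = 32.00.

56.98 g

Mass of pure H2O2 = 135.2 g × 0.896 = 121.14 g.
n(H2O2) = 121.14 g / 34.016 g/mol = 3.5612 mol.
From the equation the H2O2:O2 mole ratio is 2:1, so n(O2) = 3.5612 × 1/2 = 1.7806 mol.
Mass of O2 = 1.7806 mol × 32.00 g/mol = 56.980 g.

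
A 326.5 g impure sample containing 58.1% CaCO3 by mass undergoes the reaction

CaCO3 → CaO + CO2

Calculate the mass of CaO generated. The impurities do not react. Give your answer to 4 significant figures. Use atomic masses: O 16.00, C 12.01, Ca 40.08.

106.3 g

Mass of pure CaCO3 = 326.5 g × 0.581 = 189.70 g.
M(CaCO3) = 40.08 + 12.01 + 3(16.00) = 100.09 g/mol.
M(CaO) = 40.08 + 16.00 = 56.08 g/mol.
n(CaCO3) = 189.70 g / 100.09 g/mol = 1.8953 mol.
From the equation the CaCO3:CaO mole ratio is 1:1, so n(CaO) = 1.8953 × 1/1 = 1.8953 mol.
Mass of CaO = 1.8953 mol × 56.08 g/mol = 106.29 g.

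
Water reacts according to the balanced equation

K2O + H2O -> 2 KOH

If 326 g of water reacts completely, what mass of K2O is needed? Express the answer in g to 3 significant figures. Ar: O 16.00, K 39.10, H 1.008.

1700 g

M(H2O) = 2(1.008) + 16.00 = 18.016 g/mol.
M(K2O) = 2(39.10) + 16.00 = 94.20 g/mol.
n(H2O) = 326.0 g / 18.016 g/mol = 18.10 mol.
From the equation the H2O:K2O mole ratio is 1:1, so n(K2O) = 18.10 × 1/1 = 18.10 mol.
Mass of K2O = 18.10 mol × 94.20 g/mol = 1705 g.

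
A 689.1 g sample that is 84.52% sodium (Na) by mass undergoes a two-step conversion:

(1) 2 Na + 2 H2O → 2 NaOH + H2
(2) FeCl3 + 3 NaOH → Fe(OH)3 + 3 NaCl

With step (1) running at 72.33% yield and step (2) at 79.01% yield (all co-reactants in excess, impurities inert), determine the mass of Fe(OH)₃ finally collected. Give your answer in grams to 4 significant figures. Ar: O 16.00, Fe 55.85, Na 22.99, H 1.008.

515.8 g

Pure Na = 689.1 × 0.8452 = 582.43 g.
M(Na) = 22.99 g/mol.
M(Fe(OH)3) = 55.85 + 3(16.00) + 3(1.008) = 106.874 g/mol.
n(Na) = 582.43 / 22.99 = 25.334 mol.
Step 1 (Na:NaOH = 2:2): theoretical n(NaOH) = 25.334 mol; at 72.33% yield, n(NaOH) = 18.324 mol.
Step 2 (NaOH:Fe(OH)3 = 3:1): theoretical n(Fe(OH)3) = 6.1080 mol, so theoretical mass = 6.1080 × 106.874 = 652.79 g.
At 79.01% yield, actual mass of Fe(OH)3 = 652.79 × 0.7901 = 515.77 g.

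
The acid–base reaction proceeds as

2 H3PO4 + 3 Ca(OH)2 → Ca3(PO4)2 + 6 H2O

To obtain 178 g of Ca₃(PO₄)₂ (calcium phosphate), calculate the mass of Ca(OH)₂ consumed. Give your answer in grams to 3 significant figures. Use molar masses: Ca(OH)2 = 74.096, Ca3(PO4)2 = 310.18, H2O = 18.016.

128 g

n(Ca3(PO4)2) = 178.0 g / 310.18 g/mol = 0.5739 mol.
From the equation the Ca3(PO4)2:Ca(OH)2 mole ratio is 1:3, so n(Ca(OH)2) = 0.5739 × 3/1 = 1.722 mol.
Mass of Ca(OH)2 = 1.722 mol × 74.096 g/mol = 127.6 g.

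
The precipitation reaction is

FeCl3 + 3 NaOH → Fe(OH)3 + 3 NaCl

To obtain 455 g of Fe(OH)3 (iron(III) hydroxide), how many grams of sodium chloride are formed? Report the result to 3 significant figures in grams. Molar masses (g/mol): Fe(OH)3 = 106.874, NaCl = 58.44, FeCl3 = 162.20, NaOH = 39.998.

n(Fe(OH)3) = 455.0 g / 106.874 g/mol = 4.257 mol.
From the equation the Fe(OH)3:NaCl mole ratio is 1:3, so n(NaCl) = 4.257 × 3/1 = 12.77 mol.
Mass of NaCl = 12.77 mol × 58.44 g/mol = 746.4 g.

746 g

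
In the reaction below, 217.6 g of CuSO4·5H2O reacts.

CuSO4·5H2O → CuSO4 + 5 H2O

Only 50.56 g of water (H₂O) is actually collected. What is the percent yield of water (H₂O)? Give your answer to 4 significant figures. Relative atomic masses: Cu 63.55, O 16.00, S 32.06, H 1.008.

64.41 %

M(CuSO4·5H2O) = 63.55 + 32.06 + 9(16.00) + 10(1.008) = 249.69 g/mol.
M(H2O) = 2(1.008) + 16.00 = 18.016 g/mol.
n(CuSO4·5H2O) = 217.60 g / 249.69 g/mol = 0.87148 mol.
From the equation the CuSO4·5H2O:H2O mole ratio is 1:5, so n(H2O) = 0.87148 × 5/1 = 4.3574 mol.
Mass of H2O = 4.3574 mol × 18.016 g/mol = 78.503 g.
This is the theoretical yield. Percent yield = 50.56 g / 78.503 g × 100% = 64.405%.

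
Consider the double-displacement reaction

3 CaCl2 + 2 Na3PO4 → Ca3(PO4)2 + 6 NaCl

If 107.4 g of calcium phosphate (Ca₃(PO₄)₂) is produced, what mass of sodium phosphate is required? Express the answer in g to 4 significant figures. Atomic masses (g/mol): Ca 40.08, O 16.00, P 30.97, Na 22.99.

M(Ca3(PO4)2) = 3(40.08) + 2(30.97) + 8(16.00) = 310.18 g/mol.
M(Na3PO4) = 3(22.99) + 30.97 + 4(16.00) = 163.94 g/mol.
n(Ca3(PO4)2) = 107.40 g / 310.18 g/mol = 0.34625 mol.
From the equation the Ca3(PO4)2:Na3PO4 mole ratio is 1:2, so n(Na3PO4) = 0.34625 × 2/1 = 0.69250 mol.
Mass of Na3PO4 = 0.69250 mol × 163.94 g/mol = 113.53 g.

113.5 g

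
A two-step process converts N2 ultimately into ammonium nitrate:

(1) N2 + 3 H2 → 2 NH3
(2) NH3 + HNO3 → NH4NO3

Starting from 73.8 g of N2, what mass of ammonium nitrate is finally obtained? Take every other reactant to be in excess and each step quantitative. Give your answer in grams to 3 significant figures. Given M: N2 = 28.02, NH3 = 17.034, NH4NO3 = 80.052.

n(N2) = 73.80 / 28.02 = 2.634 mol.
Step 1 gives a 1:2 ratio of N2 to NH3, so n(NH3) = 5.268 mol.
In step 2 the NH3:NH4NO3 ratio is 1:1, so n(NH4NO3) = 5.268 mol.
Mass of NH4NO3 = 5.268 × 80.052 = 421.7 g.

422 g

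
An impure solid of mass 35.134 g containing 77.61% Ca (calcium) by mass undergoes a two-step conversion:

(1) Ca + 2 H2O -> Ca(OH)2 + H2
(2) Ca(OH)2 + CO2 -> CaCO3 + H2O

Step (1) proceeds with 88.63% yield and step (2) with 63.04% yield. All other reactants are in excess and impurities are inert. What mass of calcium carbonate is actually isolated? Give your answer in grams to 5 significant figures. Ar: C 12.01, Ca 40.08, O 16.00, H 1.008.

38.046 g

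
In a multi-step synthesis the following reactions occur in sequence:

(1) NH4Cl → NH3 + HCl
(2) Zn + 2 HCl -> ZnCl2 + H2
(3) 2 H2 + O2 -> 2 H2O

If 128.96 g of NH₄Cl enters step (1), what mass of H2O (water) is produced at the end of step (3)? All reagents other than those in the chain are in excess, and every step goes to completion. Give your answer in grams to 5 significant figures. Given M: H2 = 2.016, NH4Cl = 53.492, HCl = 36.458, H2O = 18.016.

21.717 g

n(NH4Cl) = 128.96 / 53.492 = 2.41083 mol.
Reaction (1): NH4Cl→HCl ratio 1:1 ⇒ n(HCl) = 2.41083 mol.
Reaction (2): HCl→H2 ratio 2:1 ⇒ n(H2) = 1.20541 mol.
Reaction (3): H2→H2O ratio 2:2 ⇒ n(H2O) = 1.20541 mol.
Mass of H2O = 1.20541 × 18.016 = 21.7167 g.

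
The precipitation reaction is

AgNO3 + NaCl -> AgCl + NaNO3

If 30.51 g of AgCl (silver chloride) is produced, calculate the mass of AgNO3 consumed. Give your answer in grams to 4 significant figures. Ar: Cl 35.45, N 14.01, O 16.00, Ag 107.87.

M(AgCl) = 107.87 + 35.45 = 143.32 g/mol.
M(AgNO3) = 107.87 + 14.01 + 3(16.00) = 169.88 g/mol.
n(AgCl) = 30.510 g / 143.32 g/mol = 0.21288 mol.
From the equation the AgCl:AgNO3 mole ratio is 1:1, so n(AgNO3) = 0.21288 × 1/1 = 0.21288 mol.
Mass of AgNO3 = 0.21288 mol × 169.88 g/mol = 36.164 g.

36.16 g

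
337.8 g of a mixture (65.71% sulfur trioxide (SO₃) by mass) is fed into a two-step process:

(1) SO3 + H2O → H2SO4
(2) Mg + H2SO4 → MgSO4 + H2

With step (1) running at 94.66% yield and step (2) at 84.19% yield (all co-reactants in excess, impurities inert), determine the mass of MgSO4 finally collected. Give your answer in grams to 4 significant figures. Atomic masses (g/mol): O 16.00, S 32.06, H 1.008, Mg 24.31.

266.0 g

Pure SO3 = 337.8 × 0.6571 = 221.97 g.
M(SO3) = 32.06 + 3(16.00) = 80.06 g/mol.
M(MgSO4) = 24.31 + 32.06 + 4(16.00) = 120.37 g/mol.
n(SO3) = 221.97 / 80.06 = 2.7725 mol.
Step 1 (SO3:H2SO4 = 1:1): theoretical n(H2SO4) = 2.7725 mol; at 94.66% yield, n(H2SO4) = 2.6245 mol.
Step 2 (H2SO4:MgSO4 = 1:1): theoretical n(MgSO4) = 2.6245 mol, so theoretical mass = 2.6245 × 120.37 = 315.91 g.
At 84.19% yield, actual mass of MgSO4 = 315.91 × 0.8419 = 265.96 g.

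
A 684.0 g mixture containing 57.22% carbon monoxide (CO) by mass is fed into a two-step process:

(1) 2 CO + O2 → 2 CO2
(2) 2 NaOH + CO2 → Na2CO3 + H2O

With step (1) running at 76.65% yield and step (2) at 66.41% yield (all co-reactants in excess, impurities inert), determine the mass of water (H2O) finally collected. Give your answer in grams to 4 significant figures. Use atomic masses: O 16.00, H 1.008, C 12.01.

Pure CO = 684.0 × 0.5722 = 391.38 g.
M(CO) = 12.01 + 16.00 = 28.01 g/mol.
M(H2O) = 2(1.008) + 16.00 = 18.016 g/mol.
n(CO) = 391.38 / 28.01 = 13.973 mol.
Step 1 (CO:CO2 = 2:2): theoretical n(CO2) = 13.973 mol; at 76.65% yield, n(CO2) = 10.710 mol.
Step 2 (CO2:H2O = 1:1): theoretical n(H2O) = 10.710 mol, so theoretical mass = 10.710 × 18.016 = 192.96 g.
At 66.41% yield, actual mass of H2O = 192.96 × 0.6641 = 128.14 g.

128.1 g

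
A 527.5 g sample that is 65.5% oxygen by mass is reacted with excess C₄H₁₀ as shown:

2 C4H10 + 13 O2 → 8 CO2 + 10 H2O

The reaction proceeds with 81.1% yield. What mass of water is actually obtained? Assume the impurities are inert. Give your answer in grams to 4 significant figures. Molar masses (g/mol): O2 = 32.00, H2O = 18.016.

121.4 g

Pure O2 available = 527.5 g × 0.655 = 345.51 g.
n(O2) = 345.51 g / 32.00 g/mol = 10.797 mol.
From the equation the O2:H2O mole ratio is 13:10, so n(H2O) = 10.797 × 10/13 = 8.3056 mol.
Mass of H2O = 8.3056 mol × 18.016 g/mol = 149.63 g.
Actual mass collected = 149.63 g × 0.811 = 121.35 g.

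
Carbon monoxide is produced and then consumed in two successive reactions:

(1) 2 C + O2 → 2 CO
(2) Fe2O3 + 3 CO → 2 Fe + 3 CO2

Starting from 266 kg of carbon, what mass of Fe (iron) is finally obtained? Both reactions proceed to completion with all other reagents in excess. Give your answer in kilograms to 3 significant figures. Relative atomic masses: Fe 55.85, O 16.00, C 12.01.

825 kg

M(C) = 12.01 g/mol.
M(Fe) = 55.85 g/mol.
266 kg = 266000 g.
n(C) = 266000 / 12.01 = 22150 mol.
Step 1 gives a 2:2 ratio of C to CO, so n(CO) = 22150 mol.
In step 2 the CO:Fe ratio is 3:2, so n(Fe) = 14770 mol.
Mass of Fe = 14770 × 55.85 = 824700 g = 825 kg.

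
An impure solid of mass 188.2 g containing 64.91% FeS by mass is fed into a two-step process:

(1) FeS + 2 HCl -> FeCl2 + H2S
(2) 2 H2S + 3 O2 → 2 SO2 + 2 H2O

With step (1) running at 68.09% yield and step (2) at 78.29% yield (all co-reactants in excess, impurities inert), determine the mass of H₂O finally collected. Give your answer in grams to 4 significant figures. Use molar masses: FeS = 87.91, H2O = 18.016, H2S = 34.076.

Pure FeS = 188.2 × 0.6491 = 122.16 g.
n(FeS) = 122.16 / 87.91 = 1.3896 mol.
Step 1 (FeS:H2S = 1:1): theoretical n(H2S) = 1.3896 mol; at 68.09% yield, n(H2S) = 0.94619 mol.
Step 2 (H2S:H2O = 2:2): theoretical n(H2O) = 0.94619 mol, so theoretical mass = 0.94619 × 18.016 = 17.046 g.
At 78.29% yield, actual mass of H2O = 17.046 × 0.7829 = 13.346 g.

13.35 g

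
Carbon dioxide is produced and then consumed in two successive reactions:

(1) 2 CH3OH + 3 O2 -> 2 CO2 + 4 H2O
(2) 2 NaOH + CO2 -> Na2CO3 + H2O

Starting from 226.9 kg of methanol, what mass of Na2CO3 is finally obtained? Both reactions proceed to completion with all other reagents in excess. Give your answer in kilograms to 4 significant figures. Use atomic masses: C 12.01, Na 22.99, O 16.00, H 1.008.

M(CH3OH) = 12.01 + 4(1.008) + 16.00 = 32.042 g/mol.
M(Na2CO3) = 2(22.99) + 12.01 + 3(16.00) = 105.99 g/mol.
226.9 kg = 226900 g.
n(CH3OH) = 226900 / 32.042 = 7081.3 mol.
Step 1 gives a 2:2 ratio of CH3OH to CO2, so n(CO2) = 7081.3 mol.
In step 2 the CO2:Na2CO3 ratio is 1:1, so n(Na2CO3) = 7081.3 mol.
Mass of Na2CO3 = 7081.3 × 105.99 = 750550 g = 750.6 kg.

750.6 kg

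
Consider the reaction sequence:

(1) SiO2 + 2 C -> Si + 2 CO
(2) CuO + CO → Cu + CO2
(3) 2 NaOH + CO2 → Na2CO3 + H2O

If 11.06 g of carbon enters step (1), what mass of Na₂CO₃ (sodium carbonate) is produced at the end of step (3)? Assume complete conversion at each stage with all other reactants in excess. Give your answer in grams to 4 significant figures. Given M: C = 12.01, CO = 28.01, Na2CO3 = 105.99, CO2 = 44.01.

97.61 g

n(C) = 11.06 / 12.01 = 0.92090 mol.
Reaction (1): C→CO ratio 2:2 ⇒ n(CO) = 0.92090 mol.
Reaction (2): CO→CO2 ratio 1:1 ⇒ n(CO2) = 0.92090 mol.
Reaction (3): CO2→Na2CO3 ratio 1:1 ⇒ n(Na2CO3) = 0.92090 mol.
Mass of Na2CO3 = 0.92090 × 105.99 = 97.606 g.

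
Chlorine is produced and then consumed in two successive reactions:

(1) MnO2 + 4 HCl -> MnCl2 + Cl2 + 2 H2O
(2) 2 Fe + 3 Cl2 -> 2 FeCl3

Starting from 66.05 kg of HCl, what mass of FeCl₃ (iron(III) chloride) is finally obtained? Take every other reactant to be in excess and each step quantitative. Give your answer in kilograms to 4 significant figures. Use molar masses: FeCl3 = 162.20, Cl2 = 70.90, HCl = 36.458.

66.05 kg = 66050 g.
n(HCl) = 66050 / 36.458 = 1811.7 mol.
Step 1 gives a 4:1 ratio of HCl to Cl2, so n(Cl2) = 452.92 mol.
In step 2 the Cl2:FeCl3 ratio is 3:2, so n(FeCl3) = 301.95 mol.
Mass of FeCl3 = 301.95 × 162.20 = 48976 g = 48.98 kg.

48.98 kg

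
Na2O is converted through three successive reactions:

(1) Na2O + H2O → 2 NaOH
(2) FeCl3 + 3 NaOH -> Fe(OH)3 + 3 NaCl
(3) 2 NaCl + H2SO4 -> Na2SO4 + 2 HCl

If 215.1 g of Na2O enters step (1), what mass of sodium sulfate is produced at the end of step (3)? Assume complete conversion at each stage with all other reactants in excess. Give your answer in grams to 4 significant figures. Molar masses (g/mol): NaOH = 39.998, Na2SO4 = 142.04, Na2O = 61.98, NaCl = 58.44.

492.9 g

n(Na2O) = 215.1 / 61.98 = 3.4705 mol.
Reaction (1): Na2O→NaOH ratio 1:2 ⇒ n(NaOH) = 6.9409 mol.
Reaction (2): NaOH→NaCl ratio 3:3 ⇒ n(NaCl) = 6.9409 mol.
Reaction (3): NaCl→Na2SO4 ratio 2:1 ⇒ n(Na2SO4) = 3.4705 mol.
Mass of Na2SO4 = 3.4705 × 142.04 = 492.95 g.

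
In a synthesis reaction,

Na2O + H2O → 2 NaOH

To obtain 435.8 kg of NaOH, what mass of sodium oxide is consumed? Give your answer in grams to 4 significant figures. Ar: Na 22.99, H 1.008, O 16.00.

M(NaOH) = 22.99 + 16.00 + 1.008 = 39.998 g/mol.
M(Na2O) = 2(22.99) + 16.00 = 61.98 g/mol.
Convert: 435.8 kg = 435800 g.
n(NaOH) = 435800 g / 39.998 g/mol = 10896 mol.
From the equation the NaOH:Na2O mole ratio is 2:1, so n(Na2O) = 10896 × 1/2 = 5447.8 mol.
Mass of Na2O = 5447.8 mol × 61.98 g/mol = 337650 g.

337700 g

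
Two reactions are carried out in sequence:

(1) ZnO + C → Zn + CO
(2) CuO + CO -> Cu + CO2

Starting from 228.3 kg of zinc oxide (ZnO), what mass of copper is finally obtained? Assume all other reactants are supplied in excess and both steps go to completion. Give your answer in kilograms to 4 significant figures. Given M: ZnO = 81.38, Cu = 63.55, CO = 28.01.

178.3 kg

228.3 kg = 228300 g.
n(ZnO) = 228300 / 81.38 = 2805.4 mol.
Step 1 gives a 1:1 ratio of ZnO to CO, so n(CO) = 2805.4 mol.
In step 2 the CO:Cu ratio is 1:1, so n(Cu) = 2805.4 mol.
Mass of Cu = 2805.4 × 63.55 = 178280 g = 178.3 kg.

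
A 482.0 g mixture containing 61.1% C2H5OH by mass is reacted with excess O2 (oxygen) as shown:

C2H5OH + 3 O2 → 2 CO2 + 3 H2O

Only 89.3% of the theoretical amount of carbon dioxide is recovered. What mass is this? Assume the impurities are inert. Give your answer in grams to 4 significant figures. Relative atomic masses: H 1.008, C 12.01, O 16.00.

502.5 g

Pure C2H5OH available = 482.0 g × 0.611 = 294.50 g.
M(C2H5OH) = 2(12.01) + 6(1.008) + 16.00 = 46.068 g/mol.
M(CO2) = 12.01 + 2(16.00) = 44.01 g/mol.
n(C2H5OH) = 294.50 g / 46.068 g/mol = 6.3928 mol.
From the equation the C2H5OH:CO2 mole ratio is 1:2, so n(CO2) = 6.3928 × 2/1 = 12.786 mol.
Mass of CO2 = 12.786 mol × 44.01 g/mol = 562.69 g.
Actual mass collected = 562.69 g × 0.893 = 502.48 g.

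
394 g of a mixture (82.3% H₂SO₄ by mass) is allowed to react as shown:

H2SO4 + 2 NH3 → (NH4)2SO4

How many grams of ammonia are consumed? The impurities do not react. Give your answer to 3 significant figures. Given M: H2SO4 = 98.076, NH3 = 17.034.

Mass of pure H2SO4 = 394 g × 0.823 = 324.3 g.
n(H2SO4) = 324.3 g / 98.076 g/mol = 3.306 mol.
From the equation the H2SO4:NH3 mole ratio is 1:2, so n(NH3) = 3.306 × 2/1 = 6.612 mol.
Mass of NH3 = 6.612 mol × 17.034 g/mol = 112.6 g.

113 g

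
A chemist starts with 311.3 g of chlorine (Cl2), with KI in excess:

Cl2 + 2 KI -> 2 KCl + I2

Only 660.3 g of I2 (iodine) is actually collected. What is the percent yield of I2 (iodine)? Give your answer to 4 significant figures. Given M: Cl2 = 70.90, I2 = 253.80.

59.25 %

n(Cl2) = 311.30 g / 70.90 g/mol = 4.3907 mol.
From the equation the Cl2:I2 mole ratio is 1:1, so n(I2) = 4.3907 × 1/1 = 4.3907 mol.
Mass of I2 = 4.3907 mol × 253.80 g/mol = 1114.4 g.
This is the theoretical yield. Percent yield = 660.3 g / 1114.4 g × 100% = 59.254%.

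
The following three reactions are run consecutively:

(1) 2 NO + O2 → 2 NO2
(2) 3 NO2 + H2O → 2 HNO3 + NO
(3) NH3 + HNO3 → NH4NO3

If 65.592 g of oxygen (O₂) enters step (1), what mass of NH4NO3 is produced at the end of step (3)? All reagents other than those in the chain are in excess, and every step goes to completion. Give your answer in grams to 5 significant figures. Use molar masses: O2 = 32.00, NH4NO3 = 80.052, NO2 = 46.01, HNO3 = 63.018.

n(O2) = 65.592 / 32.00 = 2.04975 mol.
Reaction (1): O2→NO2 ratio 1:2 ⇒ n(NO2) = 4.09950 mol.
Reaction (2): NO2→HNO3 ratio 3:2 ⇒ n(HNO3) = 2.73300 mol.
Reaction (3): HNO3→NH4NO3 ratio 1:1 ⇒ n(NH4NO3) = 2.73300 mol.
Mass of NH4NO3 = 2.73300 × 80.052 = 218.782 g.

218.78 g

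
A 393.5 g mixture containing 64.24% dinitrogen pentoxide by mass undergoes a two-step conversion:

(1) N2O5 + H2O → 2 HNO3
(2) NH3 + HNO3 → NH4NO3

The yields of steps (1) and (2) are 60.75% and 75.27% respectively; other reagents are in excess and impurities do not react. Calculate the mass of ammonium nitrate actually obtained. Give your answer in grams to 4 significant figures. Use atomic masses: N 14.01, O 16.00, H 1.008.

171.3 g

Pure N2O5 = 393.5 × 0.6424 = 252.78 g.
M(N2O5) = 2(14.01) + 5(16.00) = 108.02 g/mol.
M(NH4NO3) = 2(14.01) + 4(1.008) + 3(16.00) = 80.052 g/mol.
n(N2O5) = 252.78 / 108.02 = 2.3402 mol.
Step 1 (N2O5:HNO3 = 1:2): theoretical n(HNO3) = 4.6803 mol; at 60.75% yield, n(HNO3) = 2.8433 mol.
Step 2 (HNO3:NH4NO3 = 1:1): theoretical n(NH4NO3) = 2.8433 mol, so theoretical mass = 2.8433 × 80.052 = 227.61 g.
At 75.27% yield, actual mass of NH4NO3 = 227.61 × 0.7527 = 171.32 g.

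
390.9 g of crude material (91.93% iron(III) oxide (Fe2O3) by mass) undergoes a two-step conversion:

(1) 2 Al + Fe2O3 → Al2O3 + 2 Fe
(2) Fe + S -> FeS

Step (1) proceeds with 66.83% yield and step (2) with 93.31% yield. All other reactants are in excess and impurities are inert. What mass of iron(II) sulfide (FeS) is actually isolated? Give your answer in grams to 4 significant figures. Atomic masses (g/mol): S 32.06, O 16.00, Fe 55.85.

Pure Fe2O3 = 390.9 × 0.9193 = 359.35 g.
M(Fe2O3) = 2(55.85) + 3(16.00) = 159.70 g/mol.
M(FeS) = 55.85 + 32.06 = 87.91 g/mol.
n(Fe2O3) = 359.35 / 159.70 = 2.2502 mol.
Step 1 (Fe2O3:Fe = 1:2): theoretical n(Fe) = 4.5004 mol; at 66.83% yield, n(Fe) = 3.0076 mol.
Step 2 (Fe:FeS = 1:1): theoretical n(FeS) = 3.0076 mol, so theoretical mass = 3.0076 × 87.91 = 264.40 g.
At 93.31% yield, actual mass of FeS = 264.40 × 0.9331 = 246.71 g.

246.7 g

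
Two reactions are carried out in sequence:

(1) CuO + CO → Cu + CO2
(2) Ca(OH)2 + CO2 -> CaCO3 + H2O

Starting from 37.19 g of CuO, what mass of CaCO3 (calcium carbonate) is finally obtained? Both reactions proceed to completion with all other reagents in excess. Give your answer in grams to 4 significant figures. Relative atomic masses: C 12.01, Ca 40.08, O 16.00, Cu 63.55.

46.79 g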